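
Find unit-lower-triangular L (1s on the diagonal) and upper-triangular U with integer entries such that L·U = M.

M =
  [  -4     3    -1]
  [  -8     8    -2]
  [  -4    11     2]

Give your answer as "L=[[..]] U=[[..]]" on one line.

  row1 -= 2·row0 → [0,2,0]
  row2 -= 1·row0 → [0,8,3]
  row2 -= 4·row1 → [0,0,3]

L=[[1,0,0],[2,1,0],[1,4,1]] U=[[-4,3,-1],[0,2,0],[0,0,3]]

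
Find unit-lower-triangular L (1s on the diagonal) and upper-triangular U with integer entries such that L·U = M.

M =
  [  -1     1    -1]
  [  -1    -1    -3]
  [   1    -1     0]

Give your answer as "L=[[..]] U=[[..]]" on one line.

  r1 -= 1·r0 → [0,-2,-2]
  r2 -= -1·r0 → [0,0,-1]
  r2 -= 0·r1 → [0,0,-1]

L=[[1,0,0],[1,1,0],[-1,0,1]] U=[[-1,1,-1],[0,-2,-2],[0,0,-1]]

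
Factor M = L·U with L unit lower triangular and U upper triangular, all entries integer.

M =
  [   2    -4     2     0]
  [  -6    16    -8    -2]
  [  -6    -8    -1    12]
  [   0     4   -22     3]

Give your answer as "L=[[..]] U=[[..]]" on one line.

L=[[1,0,0,0],[-3,1,0,0],[-3,-5,1,0],[0,1,4,1]] U=[[2,-4,2,0],[0,4,-2,-2],[0,0,-5,2],[0,0,0,-3]]

  r1 -= -3·r0 → [0,4,-2,-2]
  r2 -= -3·r0 → [0,-20,5,12]
  r3 -= 0·r0 → [0,4,-22,3]
  r2 -= -5·r1 → [0,0,-5,2]
  r3 -= 1·r1 → [0,0,-20,5]
  r3 -= 4·r2 → [0,0,0,-3]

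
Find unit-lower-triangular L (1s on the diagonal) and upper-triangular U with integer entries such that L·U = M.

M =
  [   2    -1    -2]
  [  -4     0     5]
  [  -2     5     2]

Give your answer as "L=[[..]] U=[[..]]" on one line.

L=[[1,0,0],[-2,1,0],[-1,-2,1]] U=[[2,-1,-2],[0,-2,1],[0,0,2]]

  r1 -= -2·r0 → [0,-2,1]
  r2 -= -1·r0 → [0,4,0]
  r2 -= -2·r1 → [0,0,2]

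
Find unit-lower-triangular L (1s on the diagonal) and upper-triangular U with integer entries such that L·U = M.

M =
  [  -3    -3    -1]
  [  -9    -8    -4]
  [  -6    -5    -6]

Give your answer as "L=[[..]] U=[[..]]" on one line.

L=[[1,0,0],[3,1,0],[2,1,1]] U=[[-3,-3,-1],[0,1,-1],[0,0,-3]]

  row1 -= 3·row0 → [0,1,-1]
  row2 -= 2·row0 → [0,1,-4]
  row2 -= 1·row1 → [0,0,-3]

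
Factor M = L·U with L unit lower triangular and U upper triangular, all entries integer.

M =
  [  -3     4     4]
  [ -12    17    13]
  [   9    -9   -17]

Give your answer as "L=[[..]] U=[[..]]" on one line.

L=[[1,0,0],[4,1,0],[-3,3,1]] U=[[-3,4,4],[0,1,-3],[0,0,4]]

  r1 -= 4·r0 → [0,1,-3]
  r2 -= -3·r0 → [0,3,-5]
  r2 -= 3·r1 → [0,0,4]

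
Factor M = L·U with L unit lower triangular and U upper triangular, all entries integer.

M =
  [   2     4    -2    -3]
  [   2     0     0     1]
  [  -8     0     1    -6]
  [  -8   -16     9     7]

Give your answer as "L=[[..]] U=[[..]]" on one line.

  row1 -= 1·row0 → [0,-4,2,4]
  row2 -= -4·row0 → [0,16,-7,-18]
  row3 -= -4·row0 → [0,0,1,-5]
  row2 -= -4·row1 → [0,0,1,-2]
  row3 -= 0·row1 → [0,0,1,-5]
  row3 -= 1·row2 → [0,0,0,-3]

L=[[1,0,0,0],[1,1,0,0],[-4,-4,1,0],[-4,0,1,1]] U=[[2,4,-2,-3],[0,-4,2,4],[0,0,1,-2],[0,0,0,-3]]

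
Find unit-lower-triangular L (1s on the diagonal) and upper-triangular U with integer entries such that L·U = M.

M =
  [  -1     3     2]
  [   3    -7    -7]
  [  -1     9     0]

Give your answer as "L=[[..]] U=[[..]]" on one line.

  r1 -= -3·r0 → [0,2,-1]
  r2 -= 1·r0 → [0,6,-2]
  r2 -= 3·r1 → [0,0,1]

L=[[1,0,0],[-3,1,0],[1,3,1]] U=[[-1,3,2],[0,2,-1],[0,0,1]]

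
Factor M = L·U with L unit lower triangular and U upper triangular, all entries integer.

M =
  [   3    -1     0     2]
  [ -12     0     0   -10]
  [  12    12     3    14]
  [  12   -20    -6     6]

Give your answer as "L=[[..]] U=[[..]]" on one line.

  row1 -= -4·row0 → [0,-4,0,-2]
  row2 -= 4·row0 → [0,16,3,6]
  row3 -= 4·row0 → [0,-16,-6,-2]
  row2 -= -4·row1 → [0,0,3,-2]
  row3 -= 4·row1 → [0,0,-6,6]
  row3 -= -2·row2 → [0,0,0,2]

L=[[1,0,0,0],[-4,1,0,0],[4,-4,1,0],[4,4,-2,1]] U=[[3,-1,0,2],[0,-4,0,-2],[0,0,3,-2],[0,0,0,2]]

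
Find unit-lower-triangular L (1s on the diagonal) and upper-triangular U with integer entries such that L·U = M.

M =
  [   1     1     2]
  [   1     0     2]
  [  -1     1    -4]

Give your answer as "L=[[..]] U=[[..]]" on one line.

  row1 -= 1·row0 → [0,-1,0]
  row2 -= -1·row0 → [0,2,-2]
  row2 -= -2·row1 → [0,0,-2]

L=[[1,0,0],[1,1,0],[-1,-2,1]] U=[[1,1,2],[0,-1,0],[0,0,-2]]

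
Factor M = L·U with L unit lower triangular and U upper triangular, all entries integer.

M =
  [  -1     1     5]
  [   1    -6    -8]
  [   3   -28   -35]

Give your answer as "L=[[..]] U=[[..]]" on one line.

L=[[1,0,0],[-1,1,0],[-3,5,1]] U=[[-1,1,5],[0,-5,-3],[0,0,-5]]

  row1 -= -1·row0 → [0,-5,-3]
  row2 -= -3·row0 → [0,-25,-20]
  row2 -= 5·row1 → [0,0,-5]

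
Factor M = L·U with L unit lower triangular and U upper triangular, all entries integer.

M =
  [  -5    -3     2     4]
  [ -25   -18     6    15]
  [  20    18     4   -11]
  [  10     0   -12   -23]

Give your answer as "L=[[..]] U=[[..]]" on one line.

L=[[1,0,0,0],[5,1,0,0],[-4,-2,1,0],[-2,2,0,1]] U=[[-5,-3,2,4],[0,-3,-4,-5],[0,0,4,-5],[0,0,0,-5]]

  R1 -= 5·R0 → [0,-3,-4,-5]
  R2 -= -4·R0 → [0,6,12,5]
  R3 -= -2·R0 → [0,-6,-8,-15]
  R2 -= -2·R1 → [0,0,4,-5]
  R3 -= 2·R1 → [0,0,0,-5]
  R3 -= 0·R2 → [0,0,0,-5]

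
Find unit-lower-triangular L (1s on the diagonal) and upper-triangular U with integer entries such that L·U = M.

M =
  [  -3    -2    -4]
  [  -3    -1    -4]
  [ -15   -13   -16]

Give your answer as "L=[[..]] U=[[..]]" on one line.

  row1 -= 1·row0 → [0,1,0]
  row2 -= 5·row0 → [0,-3,4]
  row2 -= -3·row1 → [0,0,4]

L=[[1,0,0],[1,1,0],[5,-3,1]] U=[[-3,-2,-4],[0,1,0],[0,0,4]]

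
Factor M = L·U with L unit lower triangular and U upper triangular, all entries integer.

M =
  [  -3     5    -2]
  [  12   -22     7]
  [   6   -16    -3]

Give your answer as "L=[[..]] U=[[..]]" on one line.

  r1 -= -4·r0 → [0,-2,-1]
  r2 -= -2·r0 → [0,-6,-7]
  r2 -= 3·r1 → [0,0,-4]

L=[[1,0,0],[-4,1,0],[-2,3,1]] U=[[-3,5,-2],[0,-2,-1],[0,0,-4]]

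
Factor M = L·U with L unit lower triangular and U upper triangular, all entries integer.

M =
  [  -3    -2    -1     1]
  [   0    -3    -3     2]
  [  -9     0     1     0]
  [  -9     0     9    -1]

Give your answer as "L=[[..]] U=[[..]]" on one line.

L=[[1,0,0,0],[0,1,0,0],[3,-2,1,0],[3,-2,-3,1]] U=[[-3,-2,-1,1],[0,-3,-3,2],[0,0,-2,1],[0,0,0,3]]

  row1 -= 0·row0 → [0,-3,-3,2]
  row2 -= 3·row0 → [0,6,4,-3]
  row3 -= 3·row0 → [0,6,12,-4]
  row2 -= -2·row1 → [0,0,-2,1]
  row3 -= -2·row1 → [0,0,6,0]
  row3 -= -3·row2 → [0,0,0,3]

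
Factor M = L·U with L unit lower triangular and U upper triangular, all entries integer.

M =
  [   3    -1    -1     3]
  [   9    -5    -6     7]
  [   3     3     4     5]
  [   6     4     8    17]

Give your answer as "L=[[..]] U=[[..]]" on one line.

  R1 -= 3·R0 → [0,-2,-3,-2]
  R2 -= 1·R0 → [0,4,5,2]
  R3 -= 2·R0 → [0,6,10,11]
  R2 -= -2·R1 → [0,0,-1,-2]
  R3 -= -3·R1 → [0,0,1,5]
  R3 -= -1·R2 → [0,0,0,3]

L=[[1,0,0,0],[3,1,0,0],[1,-2,1,0],[2,-3,-1,1]] U=[[3,-1,-1,3],[0,-2,-3,-2],[0,0,-1,-2],[0,0,0,3]]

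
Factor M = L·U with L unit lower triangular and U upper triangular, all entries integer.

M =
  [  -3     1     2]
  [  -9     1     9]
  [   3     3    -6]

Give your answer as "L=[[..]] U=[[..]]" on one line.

L=[[1,0,0],[3,1,0],[-1,-2,1]] U=[[-3,1,2],[0,-2,3],[0,0,2]]

  R1 -= 3·R0 → [0,-2,3]
  R2 -= -1·R0 → [0,4,-4]
  R2 -= -2·R1 → [0,0,2]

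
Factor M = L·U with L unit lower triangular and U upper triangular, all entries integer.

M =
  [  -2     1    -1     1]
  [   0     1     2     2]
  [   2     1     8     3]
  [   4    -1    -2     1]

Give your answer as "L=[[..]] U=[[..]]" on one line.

L=[[1,0,0,0],[0,1,0,0],[-1,2,1,0],[-2,1,-2,1]] U=[[-2,1,-1,1],[0,1,2,2],[0,0,3,0],[0,0,0,1]]

  R1 -= 0·R0 → [0,1,2,2]
  R2 -= -1·R0 → [0,2,7,4]
  R3 -= -2·R0 → [0,1,-4,3]
  R2 -= 2·R1 → [0,0,3,0]
  R3 -= 1·R1 → [0,0,-6,1]
  R3 -= -2·R2 → [0,0,0,1]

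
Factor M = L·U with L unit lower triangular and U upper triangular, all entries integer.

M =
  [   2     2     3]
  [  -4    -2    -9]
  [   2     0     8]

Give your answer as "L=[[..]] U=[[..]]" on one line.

  R1 -= -2·R0 → [0,2,-3]
  R2 -= 1·R0 → [0,-2,5]
  R2 -= -1·R1 → [0,0,2]

L=[[1,0,0],[-2,1,0],[1,-1,1]] U=[[2,2,3],[0,2,-3],[0,0,2]]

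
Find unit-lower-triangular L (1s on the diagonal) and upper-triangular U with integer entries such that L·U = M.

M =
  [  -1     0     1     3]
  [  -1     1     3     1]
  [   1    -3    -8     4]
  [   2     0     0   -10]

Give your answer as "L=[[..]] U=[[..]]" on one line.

L=[[1,0,0,0],[1,1,0,0],[-1,-3,1,0],[-2,0,-2,1]] U=[[-1,0,1,3],[0,1,2,-2],[0,0,-1,1],[0,0,0,-2]]

  row1 -= 1·row0 → [0,1,2,-2]
  row2 -= -1·row0 → [0,-3,-7,7]
  row3 -= -2·row0 → [0,0,2,-4]
  row2 -= -3·row1 → [0,0,-1,1]
  row3 -= 0·row1 → [0,0,2,-4]
  row3 -= -2·row2 → [0,0,0,-2]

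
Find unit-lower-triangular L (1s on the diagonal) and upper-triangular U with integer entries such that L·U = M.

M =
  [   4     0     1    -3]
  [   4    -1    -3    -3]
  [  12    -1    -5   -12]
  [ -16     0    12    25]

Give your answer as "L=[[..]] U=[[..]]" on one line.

L=[[1,0,0,0],[1,1,0,0],[3,1,1,0],[-4,0,-4,1]] U=[[4,0,1,-3],[0,-1,-4,0],[0,0,-4,-3],[0,0,0,1]]

  r1 -= 1·r0 → [0,-1,-4,0]
  r2 -= 3·r0 → [0,-1,-8,-3]
  r3 -= -4·r0 → [0,0,16,13]
  r2 -= 1·r1 → [0,0,-4,-3]
  r3 -= 0·r1 → [0,0,16,13]
  r3 -= -4·r2 → [0,0,0,1]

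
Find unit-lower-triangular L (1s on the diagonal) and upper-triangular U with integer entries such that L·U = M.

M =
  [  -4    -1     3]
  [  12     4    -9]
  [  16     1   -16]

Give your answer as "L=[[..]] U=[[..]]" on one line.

L=[[1,0,0],[-3,1,0],[-4,-3,1]] U=[[-4,-1,3],[0,1,0],[0,0,-4]]

  R1 -= -3·R0 → [0,1,0]
  R2 -= -4·R0 → [0,-3,-4]
  R2 -= -3·R1 → [0,0,-4]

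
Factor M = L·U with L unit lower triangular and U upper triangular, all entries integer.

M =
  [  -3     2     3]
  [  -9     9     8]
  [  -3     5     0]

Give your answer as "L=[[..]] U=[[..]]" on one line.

L=[[1,0,0],[3,1,0],[1,1,1]] U=[[-3,2,3],[0,3,-1],[0,0,-2]]

  row1 -= 3·row0 → [0,3,-1]
  row2 -= 1·row0 → [0,3,-3]
  row2 -= 1·row1 → [0,0,-2]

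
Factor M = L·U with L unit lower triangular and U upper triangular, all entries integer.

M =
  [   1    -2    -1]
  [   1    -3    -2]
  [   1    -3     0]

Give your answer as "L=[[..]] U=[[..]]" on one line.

  row1 -= 1·row0 → [0,-1,-1]
  row2 -= 1·row0 → [0,-1,1]
  row2 -= 1·row1 → [0,0,2]

L=[[1,0,0],[1,1,0],[1,1,1]] U=[[1,-2,-1],[0,-1,-1],[0,0,2]]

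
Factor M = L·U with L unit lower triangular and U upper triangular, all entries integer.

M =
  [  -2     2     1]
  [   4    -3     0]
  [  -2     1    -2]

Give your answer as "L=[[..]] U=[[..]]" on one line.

  r1 -= -2·r0 → [0,1,2]
  r2 -= 1·r0 → [0,-1,-3]
  r2 -= -1·r1 → [0,0,-1]

L=[[1,0,0],[-2,1,0],[1,-1,1]] U=[[-2,2,1],[0,1,2],[0,0,-1]]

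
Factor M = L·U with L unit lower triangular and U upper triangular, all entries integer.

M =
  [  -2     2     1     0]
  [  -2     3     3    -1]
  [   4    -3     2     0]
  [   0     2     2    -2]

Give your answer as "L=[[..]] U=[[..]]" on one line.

L=[[1,0,0,0],[1,1,0,0],[-2,1,1,0],[0,2,-1,1]] U=[[-2,2,1,0],[0,1,2,-1],[0,0,2,1],[0,0,0,1]]

  r1 -= 1·r0 → [0,1,2,-1]
  r2 -= -2·r0 → [0,1,4,0]
  r3 -= 0·r0 → [0,2,2,-2]
  r2 -= 1·r1 → [0,0,2,1]
  r3 -= 2·r1 → [0,0,-2,0]
  r3 -= -1·r2 → [0,0,0,1]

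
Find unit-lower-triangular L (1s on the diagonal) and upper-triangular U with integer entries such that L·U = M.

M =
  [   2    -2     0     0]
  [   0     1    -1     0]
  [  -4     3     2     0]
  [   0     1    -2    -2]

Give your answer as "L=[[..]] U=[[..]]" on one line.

L=[[1,0,0,0],[0,1,0,0],[-2,-1,1,0],[0,1,-1,1]] U=[[2,-2,0,0],[0,1,-1,0],[0,0,1,0],[0,0,0,-2]]

  row1 -= 0·row0 → [0,1,-1,0]
  row2 -= -2·row0 → [0,-1,2,0]
  row3 -= 0·row0 → [0,1,-2,-2]
  row2 -= -1·row1 → [0,0,1,0]
  row3 -= 1·row1 → [0,0,-1,-2]
  row3 -= -1·row2 → [0,0,0,-2]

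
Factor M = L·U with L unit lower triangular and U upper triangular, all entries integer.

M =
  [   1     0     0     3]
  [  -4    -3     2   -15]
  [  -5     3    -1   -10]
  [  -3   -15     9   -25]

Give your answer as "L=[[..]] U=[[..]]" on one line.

L=[[1,0,0,0],[-4,1,0,0],[-5,-1,1,0],[-3,5,-1,1]] U=[[1,0,0,3],[0,-3,2,-3],[0,0,1,2],[0,0,0,1]]

  R1 -= -4·R0 → [0,-3,2,-3]
  R2 -= -5·R0 → [0,3,-1,5]
  R3 -= -3·R0 → [0,-15,9,-16]
  R2 -= -1·R1 → [0,0,1,2]
  R3 -= 5·R1 → [0,0,-1,-1]
  R3 -= -1·R2 → [0,0,0,1]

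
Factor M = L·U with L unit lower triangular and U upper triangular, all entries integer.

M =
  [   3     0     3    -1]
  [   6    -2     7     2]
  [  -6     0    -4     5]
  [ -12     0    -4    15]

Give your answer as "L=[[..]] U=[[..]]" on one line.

  r1 -= 2·r0 → [0,-2,1,4]
  r2 -= -2·r0 → [0,0,2,3]
  r3 -= -4·r0 → [0,0,8,11]
  r2 -= 0·r1 → [0,0,2,3]
  r3 -= 0·r1 → [0,0,8,11]
  r3 -= 4·r2 → [0,0,0,-1]

L=[[1,0,0,0],[2,1,0,0],[-2,0,1,0],[-4,0,4,1]] U=[[3,0,3,-1],[0,-2,1,4],[0,0,2,3],[0,0,0,-1]]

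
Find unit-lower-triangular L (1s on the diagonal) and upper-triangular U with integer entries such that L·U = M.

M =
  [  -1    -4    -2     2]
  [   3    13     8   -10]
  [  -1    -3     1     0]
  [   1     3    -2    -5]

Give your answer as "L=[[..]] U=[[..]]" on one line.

  r1 -= -3·r0 → [0,1,2,-4]
  r2 -= 1·r0 → [0,1,3,-2]
  r3 -= -1·r0 → [0,-1,-4,-3]
  r2 -= 1·r1 → [0,0,1,2]
  r3 -= -1·r1 → [0,0,-2,-7]
  r3 -= -2·r2 → [0,0,0,-3]

L=[[1,0,0,0],[-3,1,0,0],[1,1,1,0],[-1,-1,-2,1]] U=[[-1,-4,-2,2],[0,1,2,-4],[0,0,1,2],[0,0,0,-3]]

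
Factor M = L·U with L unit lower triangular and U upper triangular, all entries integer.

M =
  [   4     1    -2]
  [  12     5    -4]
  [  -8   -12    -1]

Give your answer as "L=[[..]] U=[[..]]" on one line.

  R1 -= 3·R0 → [0,2,2]
  R2 -= -2·R0 → [0,-10,-5]
  R2 -= -5·R1 → [0,0,5]

L=[[1,0,0],[3,1,0],[-2,-5,1]] U=[[4,1,-2],[0,2,2],[0,0,5]]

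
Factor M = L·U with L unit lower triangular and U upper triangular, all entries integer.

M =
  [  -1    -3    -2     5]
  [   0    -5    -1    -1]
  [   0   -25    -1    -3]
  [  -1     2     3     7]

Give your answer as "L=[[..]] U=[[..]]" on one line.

L=[[1,0,0,0],[0,1,0,0],[0,5,1,0],[1,-1,1,1]] U=[[-1,-3,-2,5],[0,-5,-1,-1],[0,0,4,2],[0,0,0,-1]]

  row1 -= 0·row0 → [0,-5,-1,-1]
  row2 -= 0·row0 → [0,-25,-1,-3]
  row3 -= 1·row0 → [0,5,5,2]
  row2 -= 5·row1 → [0,0,4,2]
  row3 -= -1·row1 → [0,0,4,1]
  row3 -= 1·row2 → [0,0,0,-1]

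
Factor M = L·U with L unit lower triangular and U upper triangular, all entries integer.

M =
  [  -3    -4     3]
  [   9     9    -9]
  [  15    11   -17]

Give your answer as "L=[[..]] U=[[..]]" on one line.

L=[[1,0,0],[-3,1,0],[-5,3,1]] U=[[-3,-4,3],[0,-3,0],[0,0,-2]]

  r1 -= -3·r0 → [0,-3,0]
  r2 -= -5·r0 → [0,-9,-2]
  r2 -= 3·r1 → [0,0,-2]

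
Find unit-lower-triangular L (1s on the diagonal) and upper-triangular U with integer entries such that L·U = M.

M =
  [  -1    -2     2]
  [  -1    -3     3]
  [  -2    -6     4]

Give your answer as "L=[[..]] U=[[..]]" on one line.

L=[[1,0,0],[1,1,0],[2,2,1]] U=[[-1,-2,2],[0,-1,1],[0,0,-2]]

  row1 -= 1·row0 → [0,-1,1]
  row2 -= 2·row0 → [0,-2,0]
  row2 -= 2·row1 → [0,0,-2]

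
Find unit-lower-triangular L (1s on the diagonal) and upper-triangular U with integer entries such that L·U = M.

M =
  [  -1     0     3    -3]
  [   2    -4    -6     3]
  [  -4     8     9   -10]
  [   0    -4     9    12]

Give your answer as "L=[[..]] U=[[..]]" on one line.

L=[[1,0,0,0],[-2,1,0,0],[4,-2,1,0],[0,1,-3,1]] U=[[-1,0,3,-3],[0,-4,0,-3],[0,0,-3,-4],[0,0,0,3]]

  r1 -= -2·r0 → [0,-4,0,-3]
  r2 -= 4·r0 → [0,8,-3,2]
  r3 -= 0·r0 → [0,-4,9,12]
  r2 -= -2·r1 → [0,0,-3,-4]
  r3 -= 1·r1 → [0,0,9,15]
  r3 -= -3·r2 → [0,0,0,3]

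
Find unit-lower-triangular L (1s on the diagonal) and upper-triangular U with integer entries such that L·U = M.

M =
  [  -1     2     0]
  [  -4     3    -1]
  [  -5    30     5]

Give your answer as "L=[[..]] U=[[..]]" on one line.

  R1 -= 4·R0 → [0,-5,-1]
  R2 -= 5·R0 → [0,20,5]
  R2 -= -4·R1 → [0,0,1]

L=[[1,0,0],[4,1,0],[5,-4,1]] U=[[-1,2,0],[0,-5,-1],[0,0,1]]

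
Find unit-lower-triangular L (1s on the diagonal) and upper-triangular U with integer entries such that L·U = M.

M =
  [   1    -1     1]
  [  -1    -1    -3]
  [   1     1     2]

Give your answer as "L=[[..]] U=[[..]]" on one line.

  R1 -= -1·R0 → [0,-2,-2]
  R2 -= 1·R0 → [0,2,1]
  R2 -= -1·R1 → [0,0,-1]

L=[[1,0,0],[-1,1,0],[1,-1,1]] U=[[1,-1,1],[0,-2,-2],[0,0,-1]]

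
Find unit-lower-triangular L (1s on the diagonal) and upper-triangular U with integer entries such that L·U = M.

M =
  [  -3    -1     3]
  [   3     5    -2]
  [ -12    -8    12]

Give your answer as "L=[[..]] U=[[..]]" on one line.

L=[[1,0,0],[-1,1,0],[4,-1,1]] U=[[-3,-1,3],[0,4,1],[0,0,1]]

  r1 -= -1·r0 → [0,4,1]
  r2 -= 4·r0 → [0,-4,0]
  r2 -= -1·r1 → [0,0,1]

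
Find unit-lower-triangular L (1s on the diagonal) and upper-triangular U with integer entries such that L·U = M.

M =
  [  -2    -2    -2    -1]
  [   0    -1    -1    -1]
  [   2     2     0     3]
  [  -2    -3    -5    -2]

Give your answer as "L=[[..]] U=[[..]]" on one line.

  R1 -= 0·R0 → [0,-1,-1,-1]
  R2 -= -1·R0 → [0,0,-2,2]
  R3 -= 1·R0 → [0,-1,-3,-1]
  R2 -= 0·R1 → [0,0,-2,2]
  R3 -= 1·R1 → [0,0,-2,0]
  R3 -= 1·R2 → [0,0,0,-2]

L=[[1,0,0,0],[0,1,0,0],[-1,0,1,0],[1,1,1,1]] U=[[-2,-2,-2,-1],[0,-1,-1,-1],[0,0,-2,2],[0,0,0,-2]]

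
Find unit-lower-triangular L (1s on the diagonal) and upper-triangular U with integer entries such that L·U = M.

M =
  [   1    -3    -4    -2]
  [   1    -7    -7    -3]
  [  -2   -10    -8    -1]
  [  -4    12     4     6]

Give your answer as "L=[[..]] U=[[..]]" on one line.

L=[[1,0,0,0],[1,1,0,0],[-2,4,1,0],[-4,0,3,1]] U=[[1,-3,-4,-2],[0,-4,-3,-1],[0,0,-4,-1],[0,0,0,1]]

  r1 -= 1·r0 → [0,-4,-3,-1]
  r2 -= -2·r0 → [0,-16,-16,-5]
  r3 -= -4·r0 → [0,0,-12,-2]
  r2 -= 4·r1 → [0,0,-4,-1]
  r3 -= 0·r1 → [0,0,-12,-2]
  r3 -= 3·r2 → [0,0,0,1]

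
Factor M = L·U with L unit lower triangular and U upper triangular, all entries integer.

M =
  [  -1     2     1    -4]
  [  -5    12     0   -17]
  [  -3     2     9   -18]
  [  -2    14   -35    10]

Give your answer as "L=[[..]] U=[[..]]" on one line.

  r1 -= 5·r0 → [0,2,-5,3]
  r2 -= 3·r0 → [0,-4,6,-6]
  r3 -= 2·r0 → [0,10,-37,18]
  r2 -= -2·r1 → [0,0,-4,0]
  r3 -= 5·r1 → [0,0,-12,3]
  r3 -= 3·r2 → [0,0,0,3]

L=[[1,0,0,0],[5,1,0,0],[3,-2,1,0],[2,5,3,1]] U=[[-1,2,1,-4],[0,2,-5,3],[0,0,-4,0],[0,0,0,3]]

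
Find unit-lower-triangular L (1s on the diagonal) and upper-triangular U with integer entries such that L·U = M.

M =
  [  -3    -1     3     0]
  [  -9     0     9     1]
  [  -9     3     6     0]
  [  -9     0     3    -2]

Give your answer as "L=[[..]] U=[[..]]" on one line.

L=[[1,0,0,0],[3,1,0,0],[3,2,1,0],[3,1,2,1]] U=[[-3,-1,3,0],[0,3,0,1],[0,0,-3,-2],[0,0,0,1]]

  r1 -= 3·r0 → [0,3,0,1]
  r2 -= 3·r0 → [0,6,-3,0]
  r3 -= 3·r0 → [0,3,-6,-2]
  r2 -= 2·r1 → [0,0,-3,-2]
  r3 -= 1·r1 → [0,0,-6,-3]
  r3 -= 2·r2 → [0,0,0,1]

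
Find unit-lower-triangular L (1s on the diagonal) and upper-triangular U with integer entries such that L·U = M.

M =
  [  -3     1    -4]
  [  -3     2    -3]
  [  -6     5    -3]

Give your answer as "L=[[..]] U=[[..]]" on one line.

L=[[1,0,0],[1,1,0],[2,3,1]] U=[[-3,1,-4],[0,1,1],[0,0,2]]

  R1 -= 1·R0 → [0,1,1]
  R2 -= 2·R0 → [0,3,5]
  R2 -= 3·R1 → [0,0,2]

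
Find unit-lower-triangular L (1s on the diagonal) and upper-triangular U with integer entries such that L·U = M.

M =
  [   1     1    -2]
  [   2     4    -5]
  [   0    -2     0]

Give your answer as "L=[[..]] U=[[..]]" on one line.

  R1 -= 2·R0 → [0,2,-1]
  R2 -= 0·R0 → [0,-2,0]
  R2 -= -1·R1 → [0,0,-1]

L=[[1,0,0],[2,1,0],[0,-1,1]] U=[[1,1,-2],[0,2,-1],[0,0,-1]]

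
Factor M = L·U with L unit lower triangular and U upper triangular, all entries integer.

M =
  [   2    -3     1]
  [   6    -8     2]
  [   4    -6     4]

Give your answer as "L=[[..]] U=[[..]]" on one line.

  row1 -= 3·row0 → [0,1,-1]
  row2 -= 2·row0 → [0,0,2]
  row2 -= 0·row1 → [0,0,2]

L=[[1,0,0],[3,1,0],[2,0,1]] U=[[2,-3,1],[0,1,-1],[0,0,2]]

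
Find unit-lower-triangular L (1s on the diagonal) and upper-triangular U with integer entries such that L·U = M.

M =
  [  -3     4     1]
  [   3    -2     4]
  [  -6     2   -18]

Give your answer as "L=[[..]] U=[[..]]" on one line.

L=[[1,0,0],[-1,1,0],[2,-3,1]] U=[[-3,4,1],[0,2,5],[0,0,-5]]

  R1 -= -1·R0 → [0,2,5]
  R2 -= 2·R0 → [0,-6,-20]
  R2 -= -3·R1 → [0,0,-5]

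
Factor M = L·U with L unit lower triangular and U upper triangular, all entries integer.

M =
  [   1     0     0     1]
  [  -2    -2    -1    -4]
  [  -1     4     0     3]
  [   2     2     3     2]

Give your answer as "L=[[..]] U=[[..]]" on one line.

L=[[1,0,0,0],[-2,1,0,0],[-1,-2,1,0],[2,-1,-1,1]] U=[[1,0,0,1],[0,-2,-1,-2],[0,0,-2,0],[0,0,0,-2]]

  row1 -= -2·row0 → [0,-2,-1,-2]
  row2 -= -1·row0 → [0,4,0,4]
  row3 -= 2·row0 → [0,2,3,0]
  row2 -= -2·row1 → [0,0,-2,0]
  row3 -= -1·row1 → [0,0,2,-2]
  row3 -= -1·row2 → [0,0,0,-2]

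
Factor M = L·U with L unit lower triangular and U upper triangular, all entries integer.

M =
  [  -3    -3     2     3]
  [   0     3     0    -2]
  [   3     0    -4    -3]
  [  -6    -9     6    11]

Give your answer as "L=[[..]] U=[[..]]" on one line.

L=[[1,0,0,0],[0,1,0,0],[-1,-1,1,0],[2,-1,-1,1]] U=[[-3,-3,2,3],[0,3,0,-2],[0,0,-2,-2],[0,0,0,1]]

  R1 -= 0·R0 → [0,3,0,-2]
  R2 -= -1·R0 → [0,-3,-2,0]
  R3 -= 2·R0 → [0,-3,2,5]
  R2 -= -1·R1 → [0,0,-2,-2]
  R3 -= -1·R1 → [0,0,2,3]
  R3 -= -1·R2 → [0,0,0,1]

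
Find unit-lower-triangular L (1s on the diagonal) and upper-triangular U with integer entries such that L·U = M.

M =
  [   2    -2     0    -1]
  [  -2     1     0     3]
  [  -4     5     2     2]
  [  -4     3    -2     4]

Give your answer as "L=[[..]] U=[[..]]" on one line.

  row1 -= -1·row0 → [0,-1,0,2]
  row2 -= -2·row0 → [0,1,2,0]
  row3 -= -2·row0 → [0,-1,-2,2]
  row2 -= -1·row1 → [0,0,2,2]
  row3 -= 1·row1 → [0,0,-2,0]
  row3 -= -1·row2 → [0,0,0,2]

L=[[1,0,0,0],[-1,1,0,0],[-2,-1,1,0],[-2,1,-1,1]] U=[[2,-2,0,-1],[0,-1,0,2],[0,0,2,2],[0,0,0,2]]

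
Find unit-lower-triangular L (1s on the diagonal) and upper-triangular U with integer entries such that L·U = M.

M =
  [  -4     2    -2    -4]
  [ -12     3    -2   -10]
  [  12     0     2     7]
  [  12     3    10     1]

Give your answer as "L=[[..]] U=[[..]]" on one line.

L=[[1,0,0,0],[3,1,0,0],[-3,-2,1,0],[-3,-3,4,1]] U=[[-4,2,-2,-4],[0,-3,4,2],[0,0,4,-1],[0,0,0,-1]]

  R1 -= 3·R0 → [0,-3,4,2]
  R2 -= -3·R0 → [0,6,-4,-5]
  R3 -= -3·R0 → [0,9,4,-11]
  R2 -= -2·R1 → [0,0,4,-1]
  R3 -= -3·R1 → [0,0,16,-5]
  R3 -= 4·R2 → [0,0,0,-1]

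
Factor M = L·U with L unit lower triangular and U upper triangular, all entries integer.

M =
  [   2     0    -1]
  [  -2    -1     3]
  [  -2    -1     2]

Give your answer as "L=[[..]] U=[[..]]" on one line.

L=[[1,0,0],[-1,1,0],[-1,1,1]] U=[[2,0,-1],[0,-1,2],[0,0,-1]]

  r1 -= -1·r0 → [0,-1,2]
  r2 -= -1·r0 → [0,-1,1]
  r2 -= 1·r1 → [0,0,-1]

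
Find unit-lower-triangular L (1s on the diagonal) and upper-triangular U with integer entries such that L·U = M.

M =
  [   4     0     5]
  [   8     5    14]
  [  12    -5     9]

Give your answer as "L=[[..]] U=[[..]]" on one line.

L=[[1,0,0],[2,1,0],[3,-1,1]] U=[[4,0,5],[0,5,4],[0,0,-2]]

  r1 -= 2·r0 → [0,5,4]
  r2 -= 3·r0 → [0,-5,-6]
  r2 -= -1·r1 → [0,0,-2]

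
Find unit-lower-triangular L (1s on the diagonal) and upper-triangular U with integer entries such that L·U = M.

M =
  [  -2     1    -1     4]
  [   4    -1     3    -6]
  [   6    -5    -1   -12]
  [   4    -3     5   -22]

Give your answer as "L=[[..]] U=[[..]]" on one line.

  row1 -= -2·row0 → [0,1,1,2]
  row2 -= -3·row0 → [0,-2,-4,0]
  row3 -= -2·row0 → [0,-1,3,-14]
  row2 -= -2·row1 → [0,0,-2,4]
  row3 -= -1·row1 → [0,0,4,-12]
  row3 -= -2·row2 → [0,0,0,-4]

L=[[1,0,0,0],[-2,1,0,0],[-3,-2,1,0],[-2,-1,-2,1]] U=[[-2,1,-1,4],[0,1,1,2],[0,0,-2,4],[0,0,0,-4]]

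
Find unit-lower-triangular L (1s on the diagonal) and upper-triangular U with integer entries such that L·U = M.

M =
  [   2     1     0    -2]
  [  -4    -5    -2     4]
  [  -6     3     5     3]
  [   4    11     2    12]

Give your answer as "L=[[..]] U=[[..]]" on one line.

L=[[1,0,0,0],[-2,1,0,0],[-3,-2,1,0],[2,-3,-4,1]] U=[[2,1,0,-2],[0,-3,-2,0],[0,0,1,-3],[0,0,0,4]]

  R1 -= -2·R0 → [0,-3,-2,0]
  R2 -= -3·R0 → [0,6,5,-3]
  R3 -= 2·R0 → [0,9,2,16]
  R2 -= -2·R1 → [0,0,1,-3]
  R3 -= -3·R1 → [0,0,-4,16]
  R3 -= -4·R2 → [0,0,0,4]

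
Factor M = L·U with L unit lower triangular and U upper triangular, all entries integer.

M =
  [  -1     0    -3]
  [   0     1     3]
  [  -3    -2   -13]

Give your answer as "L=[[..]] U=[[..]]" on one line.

L=[[1,0,0],[0,1,0],[3,-2,1]] U=[[-1,0,-3],[0,1,3],[0,0,2]]

  row1 -= 0·row0 → [0,1,3]
  row2 -= 3·row0 → [0,-2,-4]
  row2 -= -2·row1 → [0,0,2]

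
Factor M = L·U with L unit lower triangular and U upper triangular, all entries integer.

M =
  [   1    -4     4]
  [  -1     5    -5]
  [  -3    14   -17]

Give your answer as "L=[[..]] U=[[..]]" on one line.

L=[[1,0,0],[-1,1,0],[-3,2,1]] U=[[1,-4,4],[0,1,-1],[0,0,-3]]

  r1 -= -1·r0 → [0,1,-1]
  r2 -= -3·r0 → [0,2,-5]
  r2 -= 2·r1 → [0,0,-3]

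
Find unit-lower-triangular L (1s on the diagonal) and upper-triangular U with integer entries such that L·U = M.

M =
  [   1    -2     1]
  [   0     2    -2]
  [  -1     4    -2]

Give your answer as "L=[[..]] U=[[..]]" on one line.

L=[[1,0,0],[0,1,0],[-1,1,1]] U=[[1,-2,1],[0,2,-2],[0,0,1]]

  row1 -= 0·row0 → [0,2,-2]
  row2 -= -1·row0 → [0,2,-1]
  row2 -= 1·row1 → [0,0,1]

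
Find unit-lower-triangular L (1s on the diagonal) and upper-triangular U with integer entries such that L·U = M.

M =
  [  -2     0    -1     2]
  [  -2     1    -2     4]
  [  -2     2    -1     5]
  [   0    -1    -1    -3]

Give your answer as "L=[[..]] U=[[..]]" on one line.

  row1 -= 1·row0 → [0,1,-1,2]
  row2 -= 1·row0 → [0,2,0,3]
  row3 -= 0·row0 → [0,-1,-1,-3]
  row2 -= 2·row1 → [0,0,2,-1]
  row3 -= -1·row1 → [0,0,-2,-1]
  row3 -= -1·row2 → [0,0,0,-2]

L=[[1,0,0,0],[1,1,0,0],[1,2,1,0],[0,-1,-1,1]] U=[[-2,0,-1,2],[0,1,-1,2],[0,0,2,-1],[0,0,0,-2]]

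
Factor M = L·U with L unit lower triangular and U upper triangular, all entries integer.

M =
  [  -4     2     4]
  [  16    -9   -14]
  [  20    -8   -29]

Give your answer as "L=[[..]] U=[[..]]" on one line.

L=[[1,0,0],[-4,1,0],[-5,-2,1]] U=[[-4,2,4],[0,-1,2],[0,0,-5]]

  r1 -= -4·r0 → [0,-1,2]
  r2 -= -5·r0 → [0,2,-9]
  r2 -= -2·r1 → [0,0,-5]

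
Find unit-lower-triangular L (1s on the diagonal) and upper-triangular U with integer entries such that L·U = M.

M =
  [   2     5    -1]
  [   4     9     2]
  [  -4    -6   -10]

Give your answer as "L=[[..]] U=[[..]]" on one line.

  r1 -= 2·r0 → [0,-1,4]
  r2 -= -2·r0 → [0,4,-12]
  r2 -= -4·r1 → [0,0,4]

L=[[1,0,0],[2,1,0],[-2,-4,1]] U=[[2,5,-1],[0,-1,4],[0,0,4]]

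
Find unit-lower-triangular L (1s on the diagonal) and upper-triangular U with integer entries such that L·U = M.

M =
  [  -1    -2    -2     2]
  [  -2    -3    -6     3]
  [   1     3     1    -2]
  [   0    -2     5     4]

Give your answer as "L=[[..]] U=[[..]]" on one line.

  R1 -= 2·R0 → [0,1,-2,-1]
  R2 -= -1·R0 → [0,1,-1,0]
  R3 -= 0·R0 → [0,-2,5,4]
  R2 -= 1·R1 → [0,0,1,1]
  R3 -= -2·R1 → [0,0,1,2]
  R3 -= 1·R2 → [0,0,0,1]

L=[[1,0,0,0],[2,1,0,0],[-1,1,1,0],[0,-2,1,1]] U=[[-1,-2,-2,2],[0,1,-2,-1],[0,0,1,1],[0,0,0,1]]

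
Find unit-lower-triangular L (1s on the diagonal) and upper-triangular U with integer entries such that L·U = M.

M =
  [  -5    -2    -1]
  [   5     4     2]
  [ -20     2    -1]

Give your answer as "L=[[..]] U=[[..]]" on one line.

L=[[1,0,0],[-1,1,0],[4,5,1]] U=[[-5,-2,-1],[0,2,1],[0,0,-2]]

  r1 -= -1·r0 → [0,2,1]
  r2 -= 4·r0 → [0,10,3]
  r2 -= 5·r1 → [0,0,-2]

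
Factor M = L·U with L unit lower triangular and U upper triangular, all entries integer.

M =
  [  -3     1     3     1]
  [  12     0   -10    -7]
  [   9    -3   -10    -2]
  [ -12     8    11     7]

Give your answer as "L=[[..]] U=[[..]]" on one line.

L=[[1,0,0,0],[-4,1,0,0],[-3,0,1,0],[4,1,3,1]] U=[[-3,1,3,1],[0,4,2,-3],[0,0,-1,1],[0,0,0,3]]

  r1 -= -4·r0 → [0,4,2,-3]
  r2 -= -3·r0 → [0,0,-1,1]
  r3 -= 4·r0 → [0,4,-1,3]
  r2 -= 0·r1 → [0,0,-1,1]
  r3 -= 1·r1 → [0,0,-3,6]
  r3 -= 3·r2 → [0,0,0,3]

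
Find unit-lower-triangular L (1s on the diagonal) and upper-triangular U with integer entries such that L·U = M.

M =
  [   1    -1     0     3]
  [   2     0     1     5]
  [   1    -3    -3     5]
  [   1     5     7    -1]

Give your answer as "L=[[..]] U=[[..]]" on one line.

L=[[1,0,0,0],[2,1,0,0],[1,-1,1,0],[1,3,-2,1]] U=[[1,-1,0,3],[0,2,1,-1],[0,0,-2,1],[0,0,0,1]]

  R1 -= 2·R0 → [0,2,1,-1]
  R2 -= 1·R0 → [0,-2,-3,2]
  R3 -= 1·R0 → [0,6,7,-4]
  R2 -= -1·R1 → [0,0,-2,1]
  R3 -= 3·R1 → [0,0,4,-1]
  R3 -= -2·R2 → [0,0,0,1]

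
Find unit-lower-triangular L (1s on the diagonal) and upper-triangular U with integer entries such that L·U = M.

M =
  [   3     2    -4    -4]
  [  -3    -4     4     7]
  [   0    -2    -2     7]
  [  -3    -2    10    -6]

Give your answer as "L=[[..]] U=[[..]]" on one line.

L=[[1,0,0,0],[-1,1,0,0],[0,1,1,0],[-1,0,-3,1]] U=[[3,2,-4,-4],[0,-2,0,3],[0,0,-2,4],[0,0,0,2]]

  R1 -= -1·R0 → [0,-2,0,3]
  R2 -= 0·R0 → [0,-2,-2,7]
  R3 -= -1·R0 → [0,0,6,-10]
  R2 -= 1·R1 → [0,0,-2,4]
  R3 -= 0·R1 → [0,0,6,-10]
  R3 -= -3·R2 → [0,0,0,2]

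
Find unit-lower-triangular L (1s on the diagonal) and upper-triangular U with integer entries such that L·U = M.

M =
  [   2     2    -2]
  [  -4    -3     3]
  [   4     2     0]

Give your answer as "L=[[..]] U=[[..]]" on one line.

L=[[1,0,0],[-2,1,0],[2,-2,1]] U=[[2,2,-2],[0,1,-1],[0,0,2]]

  r1 -= -2·r0 → [0,1,-1]
  r2 -= 2·r0 → [0,-2,4]
  r2 -= -2·r1 → [0,0,2]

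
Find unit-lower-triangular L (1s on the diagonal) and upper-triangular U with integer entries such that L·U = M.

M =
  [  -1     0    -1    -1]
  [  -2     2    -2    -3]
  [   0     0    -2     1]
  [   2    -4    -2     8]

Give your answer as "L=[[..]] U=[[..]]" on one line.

L=[[1,0,0,0],[2,1,0,0],[0,0,1,0],[-2,-2,2,1]] U=[[-1,0,-1,-1],[0,2,0,-1],[0,0,-2,1],[0,0,0,2]]

  r1 -= 2·r0 → [0,2,0,-1]
  r2 -= 0·r0 → [0,0,-2,1]
  r3 -= -2·r0 → [0,-4,-4,6]
  r2 -= 0·r1 → [0,0,-2,1]
  r3 -= -2·r1 → [0,0,-4,4]
  r3 -= 2·r2 → [0,0,0,2]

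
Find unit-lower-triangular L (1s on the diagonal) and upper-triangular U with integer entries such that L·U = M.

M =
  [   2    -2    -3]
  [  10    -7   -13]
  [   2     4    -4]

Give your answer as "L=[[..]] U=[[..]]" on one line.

  r1 -= 5·r0 → [0,3,2]
  r2 -= 1·r0 → [0,6,-1]
  r2 -= 2·r1 → [0,0,-5]

L=[[1,0,0],[5,1,0],[1,2,1]] U=[[2,-2,-3],[0,3,2],[0,0,-5]]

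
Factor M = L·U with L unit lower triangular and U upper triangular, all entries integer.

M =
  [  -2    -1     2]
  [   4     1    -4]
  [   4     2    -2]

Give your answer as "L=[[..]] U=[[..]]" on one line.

  r1 -= -2·r0 → [0,-1,0]
  r2 -= -2·r0 → [0,0,2]
  r2 -= 0·r1 → [0,0,2]

L=[[1,0,0],[-2,1,0],[-2,0,1]] U=[[-2,-1,2],[0,-1,0],[0,0,2]]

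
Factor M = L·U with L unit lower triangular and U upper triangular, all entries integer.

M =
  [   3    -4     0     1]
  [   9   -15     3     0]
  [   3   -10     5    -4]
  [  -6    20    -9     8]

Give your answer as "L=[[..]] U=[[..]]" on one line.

L=[[1,0,0,0],[3,1,0,0],[1,2,1,0],[-2,-4,-3,1]] U=[[3,-4,0,1],[0,-3,3,-3],[0,0,-1,1],[0,0,0,1]]

  r1 -= 3·r0 → [0,-3,3,-3]
  r2 -= 1·r0 → [0,-6,5,-5]
  r3 -= -2·r0 → [0,12,-9,10]
  r2 -= 2·r1 → [0,0,-1,1]
  r3 -= -4·r1 → [0,0,3,-2]
  r3 -= -3·r2 → [0,0,0,1]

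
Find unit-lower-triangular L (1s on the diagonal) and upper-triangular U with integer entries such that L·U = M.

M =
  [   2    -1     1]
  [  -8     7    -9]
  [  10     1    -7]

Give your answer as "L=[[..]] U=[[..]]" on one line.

  R1 -= -4·R0 → [0,3,-5]
  R2 -= 5·R0 → [0,6,-12]
  R2 -= 2·R1 → [0,0,-2]

L=[[1,0,0],[-4,1,0],[5,2,1]] U=[[2,-1,1],[0,3,-5],[0,0,-2]]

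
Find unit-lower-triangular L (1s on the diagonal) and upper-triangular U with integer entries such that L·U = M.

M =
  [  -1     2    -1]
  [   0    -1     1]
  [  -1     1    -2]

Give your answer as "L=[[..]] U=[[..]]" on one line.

  row1 -= 0·row0 → [0,-1,1]
  row2 -= 1·row0 → [0,-1,-1]
  row2 -= 1·row1 → [0,0,-2]

L=[[1,0,0],[0,1,0],[1,1,1]] U=[[-1,2,-1],[0,-1,1],[0,0,-2]]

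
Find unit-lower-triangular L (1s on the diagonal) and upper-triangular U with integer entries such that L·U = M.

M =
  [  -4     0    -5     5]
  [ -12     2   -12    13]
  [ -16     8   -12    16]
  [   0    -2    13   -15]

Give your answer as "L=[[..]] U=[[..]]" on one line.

L=[[1,0,0,0],[3,1,0,0],[4,4,1,0],[0,-1,-4,1]] U=[[-4,0,-5,5],[0,2,3,-2],[0,0,-4,4],[0,0,0,-1]]

  r1 -= 3·r0 → [0,2,3,-2]
  r2 -= 4·r0 → [0,8,8,-4]
  r3 -= 0·r0 → [0,-2,13,-15]
  r2 -= 4·r1 → [0,0,-4,4]
  r3 -= -1·r1 → [0,0,16,-17]
  r3 -= -4·r2 → [0,0,0,-1]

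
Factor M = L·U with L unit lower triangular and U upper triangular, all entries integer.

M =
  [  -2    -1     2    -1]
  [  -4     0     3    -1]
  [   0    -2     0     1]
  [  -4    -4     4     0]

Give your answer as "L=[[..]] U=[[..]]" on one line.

  row1 -= 2·row0 → [0,2,-1,1]
  row2 -= 0·row0 → [0,-2,0,1]
  row3 -= 2·row0 → [0,-2,0,2]
  row2 -= -1·row1 → [0,0,-1,2]
  row3 -= -1·row1 → [0,0,-1,3]
  row3 -= 1·row2 → [0,0,0,1]

L=[[1,0,0,0],[2,1,0,0],[0,-1,1,0],[2,-1,1,1]] U=[[-2,-1,2,-1],[0,2,-1,1],[0,0,-1,2],[0,0,0,1]]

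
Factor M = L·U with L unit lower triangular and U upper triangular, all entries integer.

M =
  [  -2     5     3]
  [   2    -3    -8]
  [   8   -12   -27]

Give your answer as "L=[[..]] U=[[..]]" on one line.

  row1 -= -1·row0 → [0,2,-5]
  row2 -= -4·row0 → [0,8,-15]
  row2 -= 4·row1 → [0,0,5]

L=[[1,0,0],[-1,1,0],[-4,4,1]] U=[[-2,5,3],[0,2,-5],[0,0,5]]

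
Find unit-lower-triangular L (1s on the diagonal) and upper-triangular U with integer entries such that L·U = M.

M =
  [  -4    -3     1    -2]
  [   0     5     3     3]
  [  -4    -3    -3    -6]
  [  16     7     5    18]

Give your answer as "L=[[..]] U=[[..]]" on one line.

  r1 -= 0·r0 → [0,5,3,3]
  r2 -= 1·r0 → [0,0,-4,-4]
  r3 -= -4·r0 → [0,-5,9,10]
  r2 -= 0·r1 → [0,0,-4,-4]
  r3 -= -1·r1 → [0,0,12,13]
  r3 -= -3·r2 → [0,0,0,1]

L=[[1,0,0,0],[0,1,0,0],[1,0,1,0],[-4,-1,-3,1]] U=[[-4,-3,1,-2],[0,5,3,3],[0,0,-4,-4],[0,0,0,1]]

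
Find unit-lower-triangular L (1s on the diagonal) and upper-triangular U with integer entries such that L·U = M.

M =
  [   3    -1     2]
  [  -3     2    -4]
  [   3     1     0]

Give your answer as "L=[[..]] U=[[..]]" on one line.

L=[[1,0,0],[-1,1,0],[1,2,1]] U=[[3,-1,2],[0,1,-2],[0,0,2]]

  r1 -= -1·r0 → [0,1,-2]
  r2 -= 1·r0 → [0,2,-2]
  r2 -= 2·r1 → [0,0,2]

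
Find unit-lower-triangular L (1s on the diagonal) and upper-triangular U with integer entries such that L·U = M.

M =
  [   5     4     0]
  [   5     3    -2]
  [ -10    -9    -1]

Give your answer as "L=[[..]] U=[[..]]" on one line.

L=[[1,0,0],[1,1,0],[-2,1,1]] U=[[5,4,0],[0,-1,-2],[0,0,1]]

  R1 -= 1·R0 → [0,-1,-2]
  R2 -= -2·R0 → [0,-1,-1]
  R2 -= 1·R1 → [0,0,1]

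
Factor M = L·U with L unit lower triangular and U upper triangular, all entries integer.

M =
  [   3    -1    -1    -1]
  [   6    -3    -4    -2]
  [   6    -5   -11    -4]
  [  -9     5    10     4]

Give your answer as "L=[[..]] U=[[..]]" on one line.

  R1 -= 2·R0 → [0,-1,-2,0]
  R2 -= 2·R0 → [0,-3,-9,-2]
  R3 -= -3·R0 → [0,2,7,1]
  R2 -= 3·R1 → [0,0,-3,-2]
  R3 -= -2·R1 → [0,0,3,1]
  R3 -= -1·R2 → [0,0,0,-1]

L=[[1,0,0,0],[2,1,0,0],[2,3,1,0],[-3,-2,-1,1]] U=[[3,-1,-1,-1],[0,-1,-2,0],[0,0,-3,-2],[0,0,0,-1]]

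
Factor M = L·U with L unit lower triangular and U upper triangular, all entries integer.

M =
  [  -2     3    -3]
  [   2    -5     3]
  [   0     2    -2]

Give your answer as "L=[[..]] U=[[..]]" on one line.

L=[[1,0,0],[-1,1,0],[0,-1,1]] U=[[-2,3,-3],[0,-2,0],[0,0,-2]]

  row1 -= -1·row0 → [0,-2,0]
  row2 -= 0·row0 → [0,2,-2]
  row2 -= -1·row1 → [0,0,-2]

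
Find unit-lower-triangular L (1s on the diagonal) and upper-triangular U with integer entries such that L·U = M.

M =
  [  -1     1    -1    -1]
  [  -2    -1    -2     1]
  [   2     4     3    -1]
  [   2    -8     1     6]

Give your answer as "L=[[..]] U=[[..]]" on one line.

  r1 -= 2·r0 → [0,-3,0,3]
  r2 -= -2·r0 → [0,6,1,-3]
  r3 -= -2·r0 → [0,-6,-1,4]
  r2 -= -2·r1 → [0,0,1,3]
  r3 -= 2·r1 → [0,0,-1,-2]
  r3 -= -1·r2 → [0,0,0,1]

L=[[1,0,0,0],[2,1,0,0],[-2,-2,1,0],[-2,2,-1,1]] U=[[-1,1,-1,-1],[0,-3,0,3],[0,0,1,3],[0,0,0,1]]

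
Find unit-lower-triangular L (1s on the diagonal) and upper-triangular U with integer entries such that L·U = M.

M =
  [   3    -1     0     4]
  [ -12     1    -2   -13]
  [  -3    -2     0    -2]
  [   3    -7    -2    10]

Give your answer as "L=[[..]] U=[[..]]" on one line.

  row1 -= -4·row0 → [0,-3,-2,3]
  row2 -= -1·row0 → [0,-3,0,2]
  row3 -= 1·row0 → [0,-6,-2,6]
  row2 -= 1·row1 → [0,0,2,-1]
  row3 -= 2·row1 → [0,0,2,0]
  row3 -= 1·row2 → [0,0,0,1]

L=[[1,0,0,0],[-4,1,0,0],[-1,1,1,0],[1,2,1,1]] U=[[3,-1,0,4],[0,-3,-2,3],[0,0,2,-1],[0,0,0,1]]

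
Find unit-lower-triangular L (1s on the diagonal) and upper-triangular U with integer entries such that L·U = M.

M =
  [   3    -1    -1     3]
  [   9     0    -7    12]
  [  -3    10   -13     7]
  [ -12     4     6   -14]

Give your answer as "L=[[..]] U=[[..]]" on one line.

L=[[1,0,0,0],[3,1,0,0],[-1,3,1,0],[-4,0,-1,1]] U=[[3,-1,-1,3],[0,3,-4,3],[0,0,-2,1],[0,0,0,-1]]

  R1 -= 3·R0 → [0,3,-4,3]
  R2 -= -1·R0 → [0,9,-14,10]
  R3 -= -4·R0 → [0,0,2,-2]
  R2 -= 3·R1 → [0,0,-2,1]
  R3 -= 0·R1 → [0,0,2,-2]
  R3 -= -1·R2 → [0,0,0,-1]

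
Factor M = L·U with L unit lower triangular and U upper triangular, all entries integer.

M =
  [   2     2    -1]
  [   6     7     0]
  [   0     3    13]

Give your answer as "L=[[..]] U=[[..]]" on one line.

L=[[1,0,0],[3,1,0],[0,3,1]] U=[[2,2,-1],[0,1,3],[0,0,4]]

  r1 -= 3·r0 → [0,1,3]
  r2 -= 0·r0 → [0,3,13]
  r2 -= 3·r1 → [0,0,4]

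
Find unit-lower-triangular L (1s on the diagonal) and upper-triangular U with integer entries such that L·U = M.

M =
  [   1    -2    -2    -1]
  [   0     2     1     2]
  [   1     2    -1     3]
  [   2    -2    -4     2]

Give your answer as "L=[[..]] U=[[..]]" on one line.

  row1 -= 0·row0 → [0,2,1,2]
  row2 -= 1·row0 → [0,4,1,4]
  row3 -= 2·row0 → [0,2,0,4]
  row2 -= 2·row1 → [0,0,-1,0]
  row3 -= 1·row1 → [0,0,-1,2]
  row3 -= 1·row2 → [0,0,0,2]

L=[[1,0,0,0],[0,1,0,0],[1,2,1,0],[2,1,1,1]] U=[[1,-2,-2,-1],[0,2,1,2],[0,0,-1,0],[0,0,0,2]]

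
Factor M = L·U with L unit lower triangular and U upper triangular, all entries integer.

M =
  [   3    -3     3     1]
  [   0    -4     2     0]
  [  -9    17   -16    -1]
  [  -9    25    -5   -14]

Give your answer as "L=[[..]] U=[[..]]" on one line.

L=[[1,0,0,0],[0,1,0,0],[-3,-2,1,0],[-3,-4,-4,1]] U=[[3,-3,3,1],[0,-4,2,0],[0,0,-3,2],[0,0,0,-3]]

  row1 -= 0·row0 → [0,-4,2,0]
  row2 -= -3·row0 → [0,8,-7,2]
  row3 -= -3·row0 → [0,16,4,-11]
  row2 -= -2·row1 → [0,0,-3,2]
  row3 -= -4·row1 → [0,0,12,-11]
  row3 -= -4·row2 → [0,0,0,-3]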